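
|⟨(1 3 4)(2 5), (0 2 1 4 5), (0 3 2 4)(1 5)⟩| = 720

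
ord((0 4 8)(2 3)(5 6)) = 6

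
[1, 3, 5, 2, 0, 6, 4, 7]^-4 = [2, 5, 4, 6, 3, 0, 1, 7]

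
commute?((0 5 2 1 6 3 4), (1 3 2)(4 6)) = no:(0 5 2 1 6 3 4) * (1 3 2)(4 6) = (0 5 1 4)(2 3 6), (1 3 2)(4 6) * (0 5 2 1 6 3 4) = (0 5 2 6)(1 4 3)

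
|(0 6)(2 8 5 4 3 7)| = 6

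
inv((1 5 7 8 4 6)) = (1 6 4 8 7 5)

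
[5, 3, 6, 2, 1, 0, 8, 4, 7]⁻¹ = [5, 4, 3, 1, 7, 0, 2, 8, 6]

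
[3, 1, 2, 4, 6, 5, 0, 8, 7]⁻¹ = [6, 1, 2, 0, 3, 5, 4, 8, 7]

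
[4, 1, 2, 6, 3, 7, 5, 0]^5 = [7, 1, 2, 4, 0, 6, 3, 5]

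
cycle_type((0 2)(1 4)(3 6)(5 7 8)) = 2^3.3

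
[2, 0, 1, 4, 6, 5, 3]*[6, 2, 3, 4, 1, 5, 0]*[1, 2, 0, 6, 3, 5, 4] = [6, 4, 0, 2, 1, 5, 3]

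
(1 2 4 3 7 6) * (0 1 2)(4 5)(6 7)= (0 1)(2 5 4 3 6)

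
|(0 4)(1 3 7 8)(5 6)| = 4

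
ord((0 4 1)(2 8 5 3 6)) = 15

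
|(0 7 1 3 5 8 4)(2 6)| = 14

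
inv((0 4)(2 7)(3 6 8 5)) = (0 4)(2 7)(3 5 8 6)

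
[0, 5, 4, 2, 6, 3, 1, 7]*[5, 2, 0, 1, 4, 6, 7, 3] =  [5, 6, 4, 0, 7, 1, 2, 3]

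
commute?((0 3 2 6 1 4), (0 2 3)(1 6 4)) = no:(0 3 2 6 1 4) * (0 2 3)(1 6 4) = (2 4), (0 2 3)(1 6 4) * (0 3 2 6 1 4) = (0 6)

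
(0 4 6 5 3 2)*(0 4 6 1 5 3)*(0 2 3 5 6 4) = (0 4 1 6 5 2)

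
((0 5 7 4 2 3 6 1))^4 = (0 2)(1 4)(3 5)(6 7)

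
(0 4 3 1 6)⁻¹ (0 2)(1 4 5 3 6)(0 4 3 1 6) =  (0 6 3 5 1)(2 4)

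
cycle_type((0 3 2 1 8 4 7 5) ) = 8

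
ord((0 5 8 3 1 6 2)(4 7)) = 14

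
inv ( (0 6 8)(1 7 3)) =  (0 8 6)(1 3 7)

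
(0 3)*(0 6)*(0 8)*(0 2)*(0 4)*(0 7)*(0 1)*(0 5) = (0 3 6 8 2 4 7 1 5)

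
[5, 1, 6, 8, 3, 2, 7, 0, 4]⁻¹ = [7, 1, 5, 4, 8, 0, 2, 6, 3]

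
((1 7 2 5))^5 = (1 7 2 5)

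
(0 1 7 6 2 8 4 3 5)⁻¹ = (0 5 3 4 8 2 6 7 1)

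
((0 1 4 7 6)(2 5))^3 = (0 7 1 6 4)(2 5)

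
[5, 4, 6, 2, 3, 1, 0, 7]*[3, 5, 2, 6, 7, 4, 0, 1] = [4, 7, 0, 2, 6, 5, 3, 1]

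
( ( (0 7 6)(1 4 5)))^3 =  ()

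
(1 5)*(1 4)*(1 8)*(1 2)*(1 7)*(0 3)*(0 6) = (0 3 6)(1 5 4 8 2 7)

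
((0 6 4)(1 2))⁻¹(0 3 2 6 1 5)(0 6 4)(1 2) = (1 4 2 5 6 3)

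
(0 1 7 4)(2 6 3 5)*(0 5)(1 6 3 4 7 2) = (0 6 4 5 1 2 3)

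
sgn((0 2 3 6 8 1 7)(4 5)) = -1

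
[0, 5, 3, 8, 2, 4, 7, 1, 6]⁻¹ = [0, 7, 4, 2, 5, 1, 8, 6, 3]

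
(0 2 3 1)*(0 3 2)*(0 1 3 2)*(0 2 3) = (0 1 3)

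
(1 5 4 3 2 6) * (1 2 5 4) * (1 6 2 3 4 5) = (1 5 6 3)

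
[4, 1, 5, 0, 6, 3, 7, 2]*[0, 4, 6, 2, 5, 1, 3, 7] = [5, 4, 1, 0, 3, 2, 7, 6]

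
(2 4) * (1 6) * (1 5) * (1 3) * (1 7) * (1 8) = (1 6 5 3 7 8)(2 4)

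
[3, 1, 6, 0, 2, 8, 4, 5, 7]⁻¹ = [3, 1, 4, 0, 6, 7, 2, 8, 5]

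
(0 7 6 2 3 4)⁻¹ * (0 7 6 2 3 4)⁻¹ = (0 3 6)(2 7 4)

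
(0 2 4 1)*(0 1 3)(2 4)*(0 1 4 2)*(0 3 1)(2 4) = (0 4 1 2 3)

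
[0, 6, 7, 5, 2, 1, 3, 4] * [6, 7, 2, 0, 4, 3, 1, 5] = [6, 1, 5, 3, 2, 7, 0, 4]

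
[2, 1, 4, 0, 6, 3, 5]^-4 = [4, 1, 6, 2, 5, 0, 3]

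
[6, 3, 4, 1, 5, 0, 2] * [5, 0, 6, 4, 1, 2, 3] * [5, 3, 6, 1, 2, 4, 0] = [1, 2, 3, 5, 6, 4, 0]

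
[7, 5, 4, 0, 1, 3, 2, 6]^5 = [1, 6, 0, 4, 7, 2, 3, 5]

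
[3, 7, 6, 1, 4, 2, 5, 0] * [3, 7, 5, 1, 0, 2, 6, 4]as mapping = [0→1, 1→4, 2→6, 3→7, 4→0, 5→5, 6→2, 7→3]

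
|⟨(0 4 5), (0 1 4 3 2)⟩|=360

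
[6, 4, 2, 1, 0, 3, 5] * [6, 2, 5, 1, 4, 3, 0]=[0, 4, 5, 2, 6, 1, 3]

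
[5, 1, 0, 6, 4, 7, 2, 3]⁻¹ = [2, 1, 6, 7, 4, 0, 3, 5]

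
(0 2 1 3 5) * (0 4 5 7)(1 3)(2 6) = (0 6 2 3 7)(4 5)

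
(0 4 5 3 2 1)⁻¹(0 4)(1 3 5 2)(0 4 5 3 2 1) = (0 2 3 1)(4 5)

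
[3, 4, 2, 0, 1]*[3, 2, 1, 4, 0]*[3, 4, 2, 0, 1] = [1, 3, 4, 0, 2]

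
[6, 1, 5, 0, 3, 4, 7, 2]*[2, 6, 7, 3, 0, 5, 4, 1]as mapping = [0→4, 1→6, 2→5, 3→2, 4→3, 5→0, 6→1, 7→7]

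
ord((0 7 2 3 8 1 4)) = 7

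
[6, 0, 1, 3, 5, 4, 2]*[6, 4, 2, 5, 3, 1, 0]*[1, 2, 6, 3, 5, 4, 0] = [1, 0, 5, 4, 2, 3, 6]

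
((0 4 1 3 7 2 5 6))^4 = (0 7)(1 5)(2 4)(3 6)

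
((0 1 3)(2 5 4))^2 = (0 3 1)(2 4 5)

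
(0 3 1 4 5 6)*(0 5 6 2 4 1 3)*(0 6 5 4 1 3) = (0 6 4 5 2 1 3)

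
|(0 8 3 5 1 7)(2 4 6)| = 6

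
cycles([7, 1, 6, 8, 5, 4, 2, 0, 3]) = (0 7)(2 6)(3 8)(4 5)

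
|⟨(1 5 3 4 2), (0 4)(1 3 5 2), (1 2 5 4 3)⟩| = 360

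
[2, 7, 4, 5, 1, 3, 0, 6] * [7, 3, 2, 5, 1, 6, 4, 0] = [2, 0, 1, 6, 3, 5, 7, 4]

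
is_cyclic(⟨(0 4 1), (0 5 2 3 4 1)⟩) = no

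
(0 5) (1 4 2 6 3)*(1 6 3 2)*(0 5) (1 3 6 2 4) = (2 6 4 3) 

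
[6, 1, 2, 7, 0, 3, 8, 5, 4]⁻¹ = [4, 1, 2, 5, 8, 7, 0, 3, 6]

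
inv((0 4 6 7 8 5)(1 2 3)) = (0 5 8 7 6 4)(1 3 2)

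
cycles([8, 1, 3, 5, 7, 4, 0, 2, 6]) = (0 8 6)(2 3 5 4 7)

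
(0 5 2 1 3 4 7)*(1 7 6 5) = (0 1 3 4 6 5 2 7)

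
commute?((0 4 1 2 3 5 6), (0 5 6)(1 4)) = no:(0 4 1 2 3 5 6)*(0 5 6)(1 4) = (0 1 2 3 6 5), (0 5 6)(1 4)*(0 4 1 2 3 5 6) = (0 6 4 2 3 5)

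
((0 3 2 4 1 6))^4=(0 1 2)(3 6 4)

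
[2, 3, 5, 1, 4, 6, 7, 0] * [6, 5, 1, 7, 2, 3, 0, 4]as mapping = [0→1, 1→7, 2→3, 3→5, 4→2, 5→0, 6→4, 7→6]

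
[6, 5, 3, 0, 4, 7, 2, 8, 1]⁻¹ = [3, 8, 6, 2, 4, 1, 0, 5, 7]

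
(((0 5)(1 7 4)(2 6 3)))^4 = (1 7 4)(2 6 3)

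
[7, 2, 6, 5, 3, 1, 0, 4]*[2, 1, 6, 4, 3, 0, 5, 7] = [7, 6, 5, 0, 4, 1, 2, 3]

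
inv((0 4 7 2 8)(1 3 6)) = (0 8 2 7 4)(1 6 3)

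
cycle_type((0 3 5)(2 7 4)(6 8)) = 2.3^2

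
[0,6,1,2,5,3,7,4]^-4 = [0,4,7,6,2,1,5,3]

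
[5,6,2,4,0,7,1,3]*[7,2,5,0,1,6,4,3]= [6,4,5,1,7,3,2,0]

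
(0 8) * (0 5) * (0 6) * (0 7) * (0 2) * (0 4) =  (0 8 5 6 7 2 4) 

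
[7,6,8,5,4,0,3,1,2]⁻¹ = [5,7,8,6,4,3,1,0,2]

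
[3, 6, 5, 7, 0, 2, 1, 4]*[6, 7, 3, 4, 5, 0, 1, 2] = [4, 1, 0, 2, 6, 3, 7, 5]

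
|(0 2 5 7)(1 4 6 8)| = 4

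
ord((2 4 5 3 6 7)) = 6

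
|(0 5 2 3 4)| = 5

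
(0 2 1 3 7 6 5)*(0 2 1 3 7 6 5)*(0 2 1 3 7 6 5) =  (0 3 5 1 6 2 7)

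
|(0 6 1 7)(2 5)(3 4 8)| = 12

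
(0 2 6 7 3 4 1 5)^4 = (0 3)(1 6)(2 4)(5 7)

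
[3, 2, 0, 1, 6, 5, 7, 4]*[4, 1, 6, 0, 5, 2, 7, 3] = [0, 6, 4, 1, 7, 2, 3, 5]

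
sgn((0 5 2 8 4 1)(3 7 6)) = -1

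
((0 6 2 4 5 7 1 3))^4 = (0 5)(1 2)(3 4)(6 7)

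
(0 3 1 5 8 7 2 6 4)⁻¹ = (0 4 6 2 7 8 5 1 3)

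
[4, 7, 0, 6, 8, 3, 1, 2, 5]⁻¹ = [2, 6, 7, 5, 0, 8, 3, 1, 4]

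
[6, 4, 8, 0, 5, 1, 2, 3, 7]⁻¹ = [3, 5, 6, 7, 1, 4, 0, 8, 2]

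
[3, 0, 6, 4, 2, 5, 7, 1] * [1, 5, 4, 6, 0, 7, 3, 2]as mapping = [0→6, 1→1, 2→3, 3→0, 4→4, 5→7, 6→2, 7→5]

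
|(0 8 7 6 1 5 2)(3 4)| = 14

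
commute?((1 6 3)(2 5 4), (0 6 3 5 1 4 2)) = no:(1 6 3)(2 5 4)*(0 6 3 5 1 4 2) = (0 6 5 2 1 3 4), (0 6 3 5 1 4 2)*(1 6 3)(2 5 4) = (0 3 4 5 6 1 2)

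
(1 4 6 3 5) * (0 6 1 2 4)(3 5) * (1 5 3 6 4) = (0 4 5 2 1)(3 6)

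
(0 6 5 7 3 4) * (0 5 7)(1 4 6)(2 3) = (0 1 4 5)(2 3 6 7)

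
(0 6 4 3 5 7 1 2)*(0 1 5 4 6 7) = (0 7 5)(1 2)(3 4)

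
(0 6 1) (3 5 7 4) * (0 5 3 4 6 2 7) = (0 2 7 6 1 5) 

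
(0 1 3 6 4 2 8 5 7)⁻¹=(0 7 5 8 2 4 6 3 1)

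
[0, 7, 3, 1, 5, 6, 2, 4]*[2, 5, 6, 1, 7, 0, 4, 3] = [2, 3, 1, 5, 0, 4, 6, 7]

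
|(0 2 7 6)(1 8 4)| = 12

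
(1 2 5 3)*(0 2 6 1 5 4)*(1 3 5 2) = (0 1 6 3 2 4)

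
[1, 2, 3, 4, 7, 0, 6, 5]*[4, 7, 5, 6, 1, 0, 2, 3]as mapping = [0→7, 1→5, 2→6, 3→1, 4→3, 5→4, 6→2, 7→0]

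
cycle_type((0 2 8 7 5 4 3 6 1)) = 9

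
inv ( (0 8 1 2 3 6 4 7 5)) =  (0 5 7 4 6 3 2 1 8)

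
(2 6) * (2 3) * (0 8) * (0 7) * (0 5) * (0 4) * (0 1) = (0 8 7 5 4 1)(2 6 3)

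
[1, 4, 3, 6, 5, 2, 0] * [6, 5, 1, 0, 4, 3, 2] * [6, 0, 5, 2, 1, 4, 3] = [4, 1, 6, 5, 2, 0, 3]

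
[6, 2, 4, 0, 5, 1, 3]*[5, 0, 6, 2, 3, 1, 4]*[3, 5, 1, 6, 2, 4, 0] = [2, 0, 6, 4, 5, 3, 1] 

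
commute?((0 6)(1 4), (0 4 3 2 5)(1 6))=no:(0 6)(1 4)*(0 4 3 2 5)(1 6)=(0 1 3 2 5)(4 6), (0 4 3 2 5)(1 6)*(0 6)(1 4)=(0 1)(2 5 6 4 3)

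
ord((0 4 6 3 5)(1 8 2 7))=20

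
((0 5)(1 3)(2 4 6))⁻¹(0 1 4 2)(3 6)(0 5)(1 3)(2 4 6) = (1 2)(3 6 4 5)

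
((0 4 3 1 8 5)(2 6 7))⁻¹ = (0 5 8 1 3 4)(2 7 6)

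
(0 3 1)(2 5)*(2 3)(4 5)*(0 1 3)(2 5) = (0 5)(2 4)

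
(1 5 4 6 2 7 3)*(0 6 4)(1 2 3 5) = (0 6 3 2 7 5)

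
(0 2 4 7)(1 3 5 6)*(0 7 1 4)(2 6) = (0 6 4 1 3 5 2)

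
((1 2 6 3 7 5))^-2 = (1 7 6)(2 5 3)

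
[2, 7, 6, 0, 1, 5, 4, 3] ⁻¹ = [3, 4, 0, 7, 6, 5, 2, 1] 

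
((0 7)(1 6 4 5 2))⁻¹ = (0 7)(1 2 5 4 6)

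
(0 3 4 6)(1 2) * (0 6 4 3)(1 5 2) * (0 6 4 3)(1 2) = (0 6 4 3)(1 2 5)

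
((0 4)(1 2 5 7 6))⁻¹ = (0 4)(1 6 7 5 2)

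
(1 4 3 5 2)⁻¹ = (1 2 5 3 4)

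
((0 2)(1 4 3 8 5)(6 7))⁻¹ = (0 2)(1 5 8 3 4)(6 7)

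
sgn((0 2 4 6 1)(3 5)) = -1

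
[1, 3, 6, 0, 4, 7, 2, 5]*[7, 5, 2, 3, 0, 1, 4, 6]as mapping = [0→5, 1→3, 2→4, 3→7, 4→0, 5→6, 6→2, 7→1]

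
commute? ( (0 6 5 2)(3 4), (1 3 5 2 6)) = no: (0 6 5 2)(3 4)*(1 3 5 2 6) = (0 1 3 4 5 6 2), (1 3 5 2 6)*(0 6 5 2)(3 4) = (0 6 1 4 3 2 5)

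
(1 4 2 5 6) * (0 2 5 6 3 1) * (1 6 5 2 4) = (0 4 2 5 3 6)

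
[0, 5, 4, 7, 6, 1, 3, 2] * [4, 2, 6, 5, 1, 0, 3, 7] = [4, 0, 1, 7, 3, 2, 5, 6]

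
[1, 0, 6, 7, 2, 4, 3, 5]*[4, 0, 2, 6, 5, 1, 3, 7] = [0, 4, 3, 7, 2, 5, 6, 1]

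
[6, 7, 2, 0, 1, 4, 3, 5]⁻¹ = [3, 4, 2, 6, 5, 7, 0, 1]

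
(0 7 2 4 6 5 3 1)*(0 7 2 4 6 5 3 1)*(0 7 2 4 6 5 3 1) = (0 4 3 7 6 1 2 5)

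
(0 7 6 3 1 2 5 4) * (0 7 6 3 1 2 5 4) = (0 6 1 5)(2 4 7 3)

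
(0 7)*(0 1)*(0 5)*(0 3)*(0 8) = (0 7 1 5 3 8)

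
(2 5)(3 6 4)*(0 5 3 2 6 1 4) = (0 5 6)(1 4 2 3)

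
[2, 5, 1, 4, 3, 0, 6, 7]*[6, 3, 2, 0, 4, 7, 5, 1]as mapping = [0→2, 1→7, 2→3, 3→4, 4→0, 5→6, 6→5, 7→1]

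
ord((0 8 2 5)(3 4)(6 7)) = 4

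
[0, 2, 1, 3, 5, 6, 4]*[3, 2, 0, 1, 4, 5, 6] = [3, 0, 2, 1, 5, 6, 4]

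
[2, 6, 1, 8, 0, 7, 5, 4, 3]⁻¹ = [4, 2, 0, 8, 7, 6, 1, 5, 3]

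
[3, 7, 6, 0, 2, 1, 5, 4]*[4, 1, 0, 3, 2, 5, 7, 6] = [3, 6, 7, 4, 0, 1, 5, 2]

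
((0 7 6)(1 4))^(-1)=(0 6 7)(1 4)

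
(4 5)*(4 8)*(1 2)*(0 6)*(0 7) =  (0 6 7)(1 2)(4 5 8)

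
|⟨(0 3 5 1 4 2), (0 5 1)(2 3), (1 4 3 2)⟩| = 720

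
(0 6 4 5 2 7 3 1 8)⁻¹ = (0 8 1 3 7 2 5 4 6)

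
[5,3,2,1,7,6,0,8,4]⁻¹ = [6,3,2,1,8,0,5,4,7]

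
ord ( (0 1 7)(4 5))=6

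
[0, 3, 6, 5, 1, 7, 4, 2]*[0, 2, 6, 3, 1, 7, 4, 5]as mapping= [0→0, 1→3, 2→4, 3→7, 4→2, 5→5, 6→1, 7→6]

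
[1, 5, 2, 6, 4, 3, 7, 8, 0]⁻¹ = [8, 0, 2, 5, 4, 1, 3, 6, 7]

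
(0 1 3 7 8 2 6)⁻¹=(0 6 2 8 7 3 1)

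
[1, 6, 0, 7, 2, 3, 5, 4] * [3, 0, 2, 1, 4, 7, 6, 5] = [0, 6, 3, 5, 2, 1, 7, 4]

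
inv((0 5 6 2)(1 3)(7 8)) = (0 2 6 5)(1 3)(7 8)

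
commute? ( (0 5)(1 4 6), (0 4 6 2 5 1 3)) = no: (0 5)(1 4 6) * (0 4 6 2 5 1 3) = (0 1 6 3)(2 5 4), (0 4 6 2 5 1 3) * (0 5)(1 4 6) = (0 6 2)(1 3 5 4)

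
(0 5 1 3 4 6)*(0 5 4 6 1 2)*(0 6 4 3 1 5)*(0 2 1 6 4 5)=(0 3 5 1 6 2 4)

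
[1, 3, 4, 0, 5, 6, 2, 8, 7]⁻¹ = [3, 0, 6, 1, 2, 4, 5, 8, 7]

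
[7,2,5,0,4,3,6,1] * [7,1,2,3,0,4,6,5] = [5,2,4,7,0,3,6,1]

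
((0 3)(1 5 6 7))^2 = (1 6)(5 7)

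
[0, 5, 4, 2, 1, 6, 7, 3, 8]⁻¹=[0, 4, 3, 7, 2, 1, 5, 6, 8]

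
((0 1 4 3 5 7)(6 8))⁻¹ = (0 7 5 3 4 1)(6 8)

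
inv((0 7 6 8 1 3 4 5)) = (0 5 4 3 1 8 6 7)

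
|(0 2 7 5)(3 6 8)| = 12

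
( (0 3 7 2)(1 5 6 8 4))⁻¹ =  (0 2 7 3)(1 4 8 6 5)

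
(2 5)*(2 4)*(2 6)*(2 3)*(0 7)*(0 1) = (0 7 1)(2 5 4 6 3)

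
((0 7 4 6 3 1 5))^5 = (0 1 6 7 5 3 4)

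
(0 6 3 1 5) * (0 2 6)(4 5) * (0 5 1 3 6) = (0 5 2)(1 4)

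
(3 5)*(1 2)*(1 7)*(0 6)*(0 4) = (0 6 4)(1 2 7)(3 5)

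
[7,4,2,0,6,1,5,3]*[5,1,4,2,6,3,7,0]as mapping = [0→0,1→6,2→4,3→5,4→7,5→1,6→3,7→2]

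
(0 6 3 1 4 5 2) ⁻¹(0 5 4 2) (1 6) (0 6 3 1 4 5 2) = (0 6 2 5) (3 4) 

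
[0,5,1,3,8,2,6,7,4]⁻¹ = [0,2,5,3,8,1,6,7,4]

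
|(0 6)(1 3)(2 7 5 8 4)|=10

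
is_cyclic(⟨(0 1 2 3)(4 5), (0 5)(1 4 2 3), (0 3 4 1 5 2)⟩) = no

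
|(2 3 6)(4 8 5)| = 3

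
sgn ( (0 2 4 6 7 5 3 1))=-1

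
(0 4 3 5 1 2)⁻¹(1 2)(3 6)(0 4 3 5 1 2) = (0 2)(5 6)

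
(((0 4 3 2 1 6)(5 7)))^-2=(0 1 3)(2 4 6)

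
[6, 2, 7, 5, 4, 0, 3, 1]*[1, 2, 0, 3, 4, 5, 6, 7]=[6, 0, 7, 5, 4, 1, 3, 2]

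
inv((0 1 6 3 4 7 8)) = (0 8 7 4 3 6 1)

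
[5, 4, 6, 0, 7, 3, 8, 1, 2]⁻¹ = [3, 7, 8, 5, 1, 0, 2, 4, 6]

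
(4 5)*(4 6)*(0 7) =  (0 7)(4 5 6)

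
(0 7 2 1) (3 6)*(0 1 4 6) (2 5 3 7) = (0 2 4 6 7 5 3) 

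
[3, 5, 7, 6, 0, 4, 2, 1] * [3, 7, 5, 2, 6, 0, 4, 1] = [2, 0, 1, 4, 3, 6, 5, 7]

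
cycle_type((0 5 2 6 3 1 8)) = 7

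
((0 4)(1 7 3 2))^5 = (0 4)(1 7 3 2)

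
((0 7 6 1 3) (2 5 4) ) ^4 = (0 3 1 6 7) (2 5 4) 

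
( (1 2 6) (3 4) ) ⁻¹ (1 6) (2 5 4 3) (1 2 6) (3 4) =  (1 2) (3 4 6 5) 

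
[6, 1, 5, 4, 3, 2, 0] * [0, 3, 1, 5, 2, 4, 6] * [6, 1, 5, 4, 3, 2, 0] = [0, 4, 3, 5, 2, 1, 6]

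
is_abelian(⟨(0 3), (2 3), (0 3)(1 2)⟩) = no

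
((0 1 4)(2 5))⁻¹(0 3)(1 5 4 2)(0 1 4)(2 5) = (0 5 4 2)(1 3)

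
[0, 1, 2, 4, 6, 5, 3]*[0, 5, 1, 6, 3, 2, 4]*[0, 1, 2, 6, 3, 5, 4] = [0, 5, 1, 6, 3, 2, 4]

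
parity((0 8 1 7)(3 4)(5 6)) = odd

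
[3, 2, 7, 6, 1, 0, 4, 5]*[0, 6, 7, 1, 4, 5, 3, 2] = [1, 7, 2, 3, 6, 0, 4, 5]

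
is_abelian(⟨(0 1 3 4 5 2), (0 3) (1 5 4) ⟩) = no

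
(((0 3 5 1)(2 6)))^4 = ()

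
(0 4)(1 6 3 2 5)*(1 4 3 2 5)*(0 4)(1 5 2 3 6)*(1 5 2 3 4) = (0 6 4 1 5)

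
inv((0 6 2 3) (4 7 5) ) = (0 3 2 6) (4 5 7) 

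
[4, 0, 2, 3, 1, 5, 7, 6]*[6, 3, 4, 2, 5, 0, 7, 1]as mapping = [0→5, 1→6, 2→4, 3→2, 4→3, 5→0, 6→1, 7→7]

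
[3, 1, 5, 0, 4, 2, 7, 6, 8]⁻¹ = [3, 1, 5, 0, 4, 2, 7, 6, 8]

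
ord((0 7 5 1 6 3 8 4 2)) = 9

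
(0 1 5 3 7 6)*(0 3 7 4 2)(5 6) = (0 1 6 3 4 2)(5 7)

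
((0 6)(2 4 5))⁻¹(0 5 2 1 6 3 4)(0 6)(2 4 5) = (0 3 5 6 2 4 1)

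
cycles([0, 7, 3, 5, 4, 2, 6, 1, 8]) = (1 7)(2 3 5)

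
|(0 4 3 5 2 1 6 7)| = 8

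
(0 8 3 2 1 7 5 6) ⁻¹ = (0 6 5 7 1 2 3 8) 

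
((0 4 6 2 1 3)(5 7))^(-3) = (0 2)(1 4)(3 6)(5 7)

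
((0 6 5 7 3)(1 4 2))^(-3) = (0 5 3 6 7)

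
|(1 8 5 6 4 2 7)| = 7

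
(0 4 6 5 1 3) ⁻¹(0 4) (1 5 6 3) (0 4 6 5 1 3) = (0 3 1 5) (4 6) 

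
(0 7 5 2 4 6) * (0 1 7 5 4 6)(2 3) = (0 5 3 2 6 1 7 4)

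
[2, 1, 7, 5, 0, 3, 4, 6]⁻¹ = [4, 1, 0, 5, 6, 3, 7, 2]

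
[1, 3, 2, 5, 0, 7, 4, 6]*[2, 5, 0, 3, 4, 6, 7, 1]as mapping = [0→5, 1→3, 2→0, 3→6, 4→2, 5→1, 6→4, 7→7]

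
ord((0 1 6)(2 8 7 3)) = 12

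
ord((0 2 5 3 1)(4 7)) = 10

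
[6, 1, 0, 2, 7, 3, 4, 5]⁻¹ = [2, 1, 3, 5, 6, 7, 0, 4]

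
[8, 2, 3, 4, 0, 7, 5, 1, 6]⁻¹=[4, 7, 1, 2, 3, 6, 8, 5, 0]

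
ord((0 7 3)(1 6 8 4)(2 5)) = 12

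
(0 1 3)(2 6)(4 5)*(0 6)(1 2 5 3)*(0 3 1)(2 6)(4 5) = (0 6 4 1)(2 3)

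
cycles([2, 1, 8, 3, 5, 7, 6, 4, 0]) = (0 2 8)(4 5 7)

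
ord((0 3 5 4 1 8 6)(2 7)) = 14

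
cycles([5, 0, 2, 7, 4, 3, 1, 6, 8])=(0 5 3 7 6 1)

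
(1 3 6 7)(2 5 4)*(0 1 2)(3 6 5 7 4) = (0 1 6 4)(2 7)(3 5)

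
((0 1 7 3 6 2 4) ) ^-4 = (0 3 4 7 2 1 6) 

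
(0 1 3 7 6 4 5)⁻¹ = (0 5 4 6 7 3 1)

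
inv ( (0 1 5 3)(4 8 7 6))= (0 3 5 1)(4 6 7 8)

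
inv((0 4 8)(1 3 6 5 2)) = (0 8 4)(1 2 5 6 3)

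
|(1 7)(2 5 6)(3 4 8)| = 6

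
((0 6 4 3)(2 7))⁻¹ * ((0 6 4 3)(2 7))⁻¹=(0 4)(3 6)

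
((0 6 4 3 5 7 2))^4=(0 5 6 7 4 2 3)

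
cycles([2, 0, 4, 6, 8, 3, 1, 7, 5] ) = (0 2 4 8 5 3 6 1)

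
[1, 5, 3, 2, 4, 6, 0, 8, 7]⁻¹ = [6, 0, 3, 2, 4, 1, 5, 8, 7]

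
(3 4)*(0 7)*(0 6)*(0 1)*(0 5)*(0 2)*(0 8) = (0 7 6 1 5 2 8)(3 4)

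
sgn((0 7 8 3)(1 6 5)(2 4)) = 1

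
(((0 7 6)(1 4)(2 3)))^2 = (0 6 7)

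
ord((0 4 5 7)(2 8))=4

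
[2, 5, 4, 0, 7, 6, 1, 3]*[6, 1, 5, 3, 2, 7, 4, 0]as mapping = [0→5, 1→7, 2→2, 3→6, 4→0, 5→4, 6→1, 7→3]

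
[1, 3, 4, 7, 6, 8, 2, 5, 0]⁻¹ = [8, 0, 6, 1, 2, 7, 4, 3, 5]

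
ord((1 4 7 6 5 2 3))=7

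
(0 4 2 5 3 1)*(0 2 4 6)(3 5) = (0 6)(1 2 3)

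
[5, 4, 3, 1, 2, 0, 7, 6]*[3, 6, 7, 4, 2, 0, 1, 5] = [0, 2, 4, 6, 7, 3, 5, 1]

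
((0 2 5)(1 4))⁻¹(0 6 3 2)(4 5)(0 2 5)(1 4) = (0 1)(2 6 3 5)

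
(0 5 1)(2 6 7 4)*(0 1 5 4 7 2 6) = (0 4 6 2)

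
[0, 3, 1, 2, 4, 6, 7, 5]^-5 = [0, 3, 1, 2, 4, 6, 7, 5]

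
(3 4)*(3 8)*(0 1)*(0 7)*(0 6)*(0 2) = (0 1 7 6 2)(3 4 8)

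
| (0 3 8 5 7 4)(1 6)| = 6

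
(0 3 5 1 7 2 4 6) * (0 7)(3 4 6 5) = (0 4 5 1)(2 6 7)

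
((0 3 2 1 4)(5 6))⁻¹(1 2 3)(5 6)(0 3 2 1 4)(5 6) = (1 2 4)(5 6)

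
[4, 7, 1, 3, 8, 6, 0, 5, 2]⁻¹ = [6, 2, 8, 3, 0, 7, 5, 1, 4]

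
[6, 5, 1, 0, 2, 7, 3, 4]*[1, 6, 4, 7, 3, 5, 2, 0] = [2, 5, 6, 1, 4, 0, 7, 3] 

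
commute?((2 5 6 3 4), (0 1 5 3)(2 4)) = no:(2 5 6 3 4) * (0 1 5 3)(2 4) = (0 1 5 6)(2 3), (0 1 5 3)(2 4) * (2 5 6 3 4) = (0 1 6 3)(4 5)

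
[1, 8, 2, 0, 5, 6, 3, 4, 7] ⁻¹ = [3, 0, 2, 6, 7, 4, 5, 8, 1] 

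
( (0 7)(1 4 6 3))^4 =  ()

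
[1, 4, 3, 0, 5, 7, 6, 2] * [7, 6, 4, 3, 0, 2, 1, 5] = [6, 0, 3, 7, 2, 5, 1, 4]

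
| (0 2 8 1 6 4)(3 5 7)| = 6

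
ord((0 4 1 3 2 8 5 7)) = 8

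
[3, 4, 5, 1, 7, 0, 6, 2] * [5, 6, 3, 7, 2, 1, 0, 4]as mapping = [0→7, 1→2, 2→1, 3→6, 4→4, 5→5, 6→0, 7→3]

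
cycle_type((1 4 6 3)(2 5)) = 2.4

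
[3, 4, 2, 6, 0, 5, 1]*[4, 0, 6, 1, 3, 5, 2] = [1, 3, 6, 2, 4, 5, 0]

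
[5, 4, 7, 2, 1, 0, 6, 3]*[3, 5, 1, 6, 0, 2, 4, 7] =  [2, 0, 7, 1, 5, 3, 4, 6]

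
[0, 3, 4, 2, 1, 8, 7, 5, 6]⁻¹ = [0, 4, 3, 1, 2, 7, 8, 6, 5]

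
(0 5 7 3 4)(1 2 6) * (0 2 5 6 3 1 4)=(0 6 4 2 3)(1 5 7)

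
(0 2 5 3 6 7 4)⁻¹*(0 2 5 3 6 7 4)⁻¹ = (0 7 3 2 4 6 5)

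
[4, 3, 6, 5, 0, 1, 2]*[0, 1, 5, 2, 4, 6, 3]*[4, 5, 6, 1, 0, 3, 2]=[0, 6, 1, 2, 4, 5, 3]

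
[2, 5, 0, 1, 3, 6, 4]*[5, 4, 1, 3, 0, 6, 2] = [1, 6, 5, 4, 3, 2, 0]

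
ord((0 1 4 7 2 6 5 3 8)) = 9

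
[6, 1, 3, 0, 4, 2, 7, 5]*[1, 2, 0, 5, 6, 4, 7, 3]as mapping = [0→7, 1→2, 2→5, 3→1, 4→6, 5→0, 6→3, 7→4]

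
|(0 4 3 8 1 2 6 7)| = 8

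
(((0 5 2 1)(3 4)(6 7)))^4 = ()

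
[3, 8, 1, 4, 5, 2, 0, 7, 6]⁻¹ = [6, 2, 5, 0, 3, 4, 8, 7, 1]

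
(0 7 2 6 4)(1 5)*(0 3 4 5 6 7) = (1 6 5)(2 7)(3 4)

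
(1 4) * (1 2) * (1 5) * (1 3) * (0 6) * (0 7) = (0 6 7)(1 4 2 5 3)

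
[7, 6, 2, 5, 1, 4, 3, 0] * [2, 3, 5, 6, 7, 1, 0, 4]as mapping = [0→4, 1→0, 2→5, 3→1, 4→3, 5→7, 6→6, 7→2]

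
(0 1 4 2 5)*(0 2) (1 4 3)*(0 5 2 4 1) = (0 1 3) (4 5) 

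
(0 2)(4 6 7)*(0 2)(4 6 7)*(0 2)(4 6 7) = (0 2)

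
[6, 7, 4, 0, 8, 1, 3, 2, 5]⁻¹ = [3, 5, 7, 6, 2, 8, 0, 1, 4]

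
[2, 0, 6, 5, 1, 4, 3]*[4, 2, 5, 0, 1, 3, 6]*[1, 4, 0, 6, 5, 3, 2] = [3, 5, 2, 6, 0, 4, 1] 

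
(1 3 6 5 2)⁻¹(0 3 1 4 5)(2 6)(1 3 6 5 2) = (0 6 3 4 2)(1 5)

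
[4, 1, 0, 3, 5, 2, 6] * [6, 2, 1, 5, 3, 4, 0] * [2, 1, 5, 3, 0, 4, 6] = [3, 5, 6, 4, 0, 1, 2]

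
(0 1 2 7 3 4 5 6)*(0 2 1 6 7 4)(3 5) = (0 6 2 4 3)(5 7)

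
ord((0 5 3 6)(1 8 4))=12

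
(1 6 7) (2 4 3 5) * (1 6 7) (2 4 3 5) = (1 7 6) (2 3) (4 5) 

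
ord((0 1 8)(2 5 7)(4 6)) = 6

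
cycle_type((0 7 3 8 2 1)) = 6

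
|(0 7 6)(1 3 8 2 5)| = 15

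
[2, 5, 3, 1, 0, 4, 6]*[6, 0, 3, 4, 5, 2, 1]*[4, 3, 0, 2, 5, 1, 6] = [2, 0, 5, 4, 6, 1, 3]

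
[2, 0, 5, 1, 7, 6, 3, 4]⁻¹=[1, 3, 0, 6, 7, 2, 5, 4]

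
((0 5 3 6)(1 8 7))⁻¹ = (0 6 3 5)(1 7 8)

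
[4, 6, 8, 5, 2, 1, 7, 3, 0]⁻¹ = [8, 5, 4, 7, 0, 3, 1, 6, 2]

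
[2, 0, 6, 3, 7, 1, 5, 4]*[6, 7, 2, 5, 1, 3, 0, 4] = [2, 6, 0, 5, 4, 7, 3, 1] 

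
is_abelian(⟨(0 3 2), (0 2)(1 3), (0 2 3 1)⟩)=no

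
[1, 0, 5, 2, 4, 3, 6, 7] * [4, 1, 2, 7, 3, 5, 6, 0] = [1, 4, 5, 2, 3, 7, 6, 0]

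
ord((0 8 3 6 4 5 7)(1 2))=14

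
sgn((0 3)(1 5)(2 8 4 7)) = -1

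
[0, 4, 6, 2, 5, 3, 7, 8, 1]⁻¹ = [0, 8, 3, 5, 1, 4, 2, 6, 7]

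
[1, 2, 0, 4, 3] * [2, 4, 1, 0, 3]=[4, 1, 2, 3, 0]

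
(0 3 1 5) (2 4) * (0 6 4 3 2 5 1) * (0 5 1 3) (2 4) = (0 4 1 3 5 6 2) 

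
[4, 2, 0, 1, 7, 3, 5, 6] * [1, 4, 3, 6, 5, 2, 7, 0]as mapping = [0→5, 1→3, 2→1, 3→4, 4→0, 5→6, 6→2, 7→7]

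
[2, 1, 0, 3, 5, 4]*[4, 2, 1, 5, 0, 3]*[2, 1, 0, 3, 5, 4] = [1, 0, 5, 4, 3, 2]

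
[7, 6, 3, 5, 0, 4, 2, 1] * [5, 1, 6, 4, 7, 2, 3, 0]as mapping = [0→0, 1→3, 2→4, 3→2, 4→5, 5→7, 6→6, 7→1]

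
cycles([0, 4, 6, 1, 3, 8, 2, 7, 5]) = (1 4 3)(2 6)(5 8)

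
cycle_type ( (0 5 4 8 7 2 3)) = 7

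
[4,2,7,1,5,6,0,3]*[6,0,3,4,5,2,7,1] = [5,3,1,0,2,7,6,4]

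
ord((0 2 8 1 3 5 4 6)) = 8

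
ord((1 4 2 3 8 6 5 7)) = 8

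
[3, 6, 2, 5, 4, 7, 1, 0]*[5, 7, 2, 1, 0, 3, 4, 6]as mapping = [0→1, 1→4, 2→2, 3→3, 4→0, 5→6, 6→7, 7→5]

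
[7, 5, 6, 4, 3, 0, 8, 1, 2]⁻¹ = [5, 7, 8, 4, 3, 1, 2, 0, 6]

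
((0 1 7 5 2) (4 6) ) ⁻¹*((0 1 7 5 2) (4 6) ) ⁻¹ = (0 5 1 2 7) 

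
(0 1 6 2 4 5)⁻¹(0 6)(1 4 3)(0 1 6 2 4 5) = (1 2)(3 6 5)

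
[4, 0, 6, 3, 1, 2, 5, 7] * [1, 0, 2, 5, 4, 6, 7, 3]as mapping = [0→4, 1→1, 2→7, 3→5, 4→0, 5→2, 6→6, 7→3]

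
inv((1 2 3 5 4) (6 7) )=(1 4 5 3 2) (6 7) 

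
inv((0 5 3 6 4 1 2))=(0 2 1 4 6 3 5)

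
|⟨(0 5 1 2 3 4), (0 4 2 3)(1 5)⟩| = 720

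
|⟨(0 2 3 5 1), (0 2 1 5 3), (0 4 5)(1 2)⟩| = 720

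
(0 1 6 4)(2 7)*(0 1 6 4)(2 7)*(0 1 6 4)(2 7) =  (0 4 6 1)(2 7)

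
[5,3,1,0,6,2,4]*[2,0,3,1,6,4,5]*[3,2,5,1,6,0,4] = [6,2,3,5,0,1,4]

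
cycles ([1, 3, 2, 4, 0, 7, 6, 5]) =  (0 1 3 4)(5 7)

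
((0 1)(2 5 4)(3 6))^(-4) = (2 4 5)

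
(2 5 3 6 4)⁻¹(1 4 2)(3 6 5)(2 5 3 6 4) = (1 2 5)(3 6 4)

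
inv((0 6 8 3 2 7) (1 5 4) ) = (0 7 2 3 8 6) (1 4 5) 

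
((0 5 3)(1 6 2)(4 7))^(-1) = (0 3 5)(1 2 6)(4 7)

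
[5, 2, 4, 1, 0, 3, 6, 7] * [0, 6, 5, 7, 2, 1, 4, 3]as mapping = [0→1, 1→5, 2→2, 3→6, 4→0, 5→7, 6→4, 7→3]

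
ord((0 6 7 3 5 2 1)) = 7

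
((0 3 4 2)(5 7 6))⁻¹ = (0 2 4 3)(5 6 7)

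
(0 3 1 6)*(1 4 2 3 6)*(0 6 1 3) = (0 1 3 4 2) 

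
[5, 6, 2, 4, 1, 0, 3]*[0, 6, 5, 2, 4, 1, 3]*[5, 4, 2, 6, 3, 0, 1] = [4, 6, 0, 3, 1, 5, 2]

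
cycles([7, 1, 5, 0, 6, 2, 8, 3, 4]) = (0 7 3)(2 5)(4 6 8)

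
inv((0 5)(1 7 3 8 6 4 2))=(0 5)(1 2 4 6 8 3 7)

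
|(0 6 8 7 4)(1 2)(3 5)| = 10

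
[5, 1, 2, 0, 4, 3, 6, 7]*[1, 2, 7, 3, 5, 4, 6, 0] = [4, 2, 7, 1, 5, 3, 6, 0]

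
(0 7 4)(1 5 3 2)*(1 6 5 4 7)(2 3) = (0 1 4)(2 6 5)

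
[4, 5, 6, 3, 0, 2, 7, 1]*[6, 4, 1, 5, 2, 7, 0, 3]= [2, 7, 0, 5, 6, 1, 3, 4]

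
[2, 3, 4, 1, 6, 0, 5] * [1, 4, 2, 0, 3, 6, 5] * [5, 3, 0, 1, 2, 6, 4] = [0, 5, 1, 2, 6, 3, 4]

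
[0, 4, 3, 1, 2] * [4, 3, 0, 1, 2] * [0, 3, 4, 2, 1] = [1, 4, 3, 2, 0]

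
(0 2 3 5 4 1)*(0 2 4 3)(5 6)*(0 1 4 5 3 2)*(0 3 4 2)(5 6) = (0 6 4 2 1 3 5)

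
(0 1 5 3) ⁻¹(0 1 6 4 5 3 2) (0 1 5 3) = (0 2 1 5 6 4 3) 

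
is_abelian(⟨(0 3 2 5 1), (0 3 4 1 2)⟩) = no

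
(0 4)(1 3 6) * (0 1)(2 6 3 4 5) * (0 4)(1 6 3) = (0 5 2 3 1)(4 6)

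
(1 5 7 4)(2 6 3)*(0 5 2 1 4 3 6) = (0 5 7 3 1 2)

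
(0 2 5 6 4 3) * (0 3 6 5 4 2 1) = (0 1)(2 4 6)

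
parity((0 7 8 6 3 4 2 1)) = odd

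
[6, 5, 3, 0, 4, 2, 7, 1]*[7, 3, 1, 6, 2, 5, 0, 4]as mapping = [0→0, 1→5, 2→6, 3→7, 4→2, 5→1, 6→4, 7→3]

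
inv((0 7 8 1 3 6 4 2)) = (0 2 4 6 3 1 8 7)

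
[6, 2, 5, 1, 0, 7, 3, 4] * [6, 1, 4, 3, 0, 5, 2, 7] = [2, 4, 5, 1, 6, 7, 3, 0]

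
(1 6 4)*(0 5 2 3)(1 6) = (0 5 2 3)(4 6)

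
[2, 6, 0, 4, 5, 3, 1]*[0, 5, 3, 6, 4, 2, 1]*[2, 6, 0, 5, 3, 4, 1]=[5, 6, 2, 3, 0, 1, 4]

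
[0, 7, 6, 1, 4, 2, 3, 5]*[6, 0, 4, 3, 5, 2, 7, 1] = [6, 1, 7, 0, 5, 4, 3, 2]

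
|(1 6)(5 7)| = 2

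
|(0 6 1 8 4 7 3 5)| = 8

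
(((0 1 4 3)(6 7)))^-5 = (0 3 4 1)(6 7)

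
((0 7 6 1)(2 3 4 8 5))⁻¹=(0 1 6 7)(2 5 8 4 3)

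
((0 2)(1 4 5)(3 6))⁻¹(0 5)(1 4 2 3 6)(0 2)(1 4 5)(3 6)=(0 6 3 4 5)(1 2)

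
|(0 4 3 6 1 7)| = 6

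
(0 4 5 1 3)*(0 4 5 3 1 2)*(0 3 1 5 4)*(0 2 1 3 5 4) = (1 4 3 2 5)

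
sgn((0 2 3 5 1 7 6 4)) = -1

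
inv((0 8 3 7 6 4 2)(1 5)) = (0 2 4 6 7 3 8)(1 5)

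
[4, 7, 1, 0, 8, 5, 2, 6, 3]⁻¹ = [3, 2, 6, 8, 0, 5, 7, 1, 4]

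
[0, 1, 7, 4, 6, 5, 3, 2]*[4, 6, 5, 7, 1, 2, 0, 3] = [4, 6, 3, 1, 0, 2, 7, 5]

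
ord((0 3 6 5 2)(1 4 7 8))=20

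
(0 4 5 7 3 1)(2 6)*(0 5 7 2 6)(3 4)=(0 3 1 5 2)(4 7)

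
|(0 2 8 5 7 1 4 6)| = 8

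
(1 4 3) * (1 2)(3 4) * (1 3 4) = (1 4)(2 3)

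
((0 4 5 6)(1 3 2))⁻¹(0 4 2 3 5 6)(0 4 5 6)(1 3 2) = (0 4 5 1 2 6)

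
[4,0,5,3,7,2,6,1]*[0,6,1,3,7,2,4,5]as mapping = [0→7,1→0,2→2,3→3,4→5,5→1,6→4,7→6]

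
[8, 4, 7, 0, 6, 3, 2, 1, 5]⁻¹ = [3, 7, 6, 5, 1, 8, 4, 2, 0]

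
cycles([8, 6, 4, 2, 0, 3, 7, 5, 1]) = (0 8 1 6 7 5 3 2 4)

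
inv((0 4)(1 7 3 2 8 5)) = (0 4)(1 5 8 2 3 7)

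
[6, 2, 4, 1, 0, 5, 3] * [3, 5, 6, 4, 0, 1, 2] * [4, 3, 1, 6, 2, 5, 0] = [1, 0, 4, 5, 6, 3, 2]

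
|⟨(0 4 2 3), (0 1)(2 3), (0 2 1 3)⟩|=20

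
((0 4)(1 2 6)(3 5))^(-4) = (1 6 2)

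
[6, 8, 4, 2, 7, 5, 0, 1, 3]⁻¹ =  [6, 7, 3, 8, 2, 5, 0, 4, 1]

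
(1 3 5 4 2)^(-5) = ()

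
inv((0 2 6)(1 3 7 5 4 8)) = (0 6 2)(1 8 4 5 7 3)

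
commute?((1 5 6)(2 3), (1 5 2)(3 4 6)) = no:(1 5 6)(2 3) * (1 5 2)(3 4 6) = (1 2 4 6 5 3), (1 5 2)(3 4 6) * (1 5 6)(2 3) = (1 6 2 5 3 4)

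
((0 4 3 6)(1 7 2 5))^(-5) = (0 6 3 4)(1 5 2 7)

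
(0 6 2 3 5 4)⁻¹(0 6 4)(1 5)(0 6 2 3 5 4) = (0 6 2)(1 4)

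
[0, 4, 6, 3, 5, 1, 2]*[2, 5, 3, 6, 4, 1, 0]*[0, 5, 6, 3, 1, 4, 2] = [6, 1, 0, 2, 5, 4, 3]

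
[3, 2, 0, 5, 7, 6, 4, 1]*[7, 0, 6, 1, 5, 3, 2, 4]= [1, 6, 7, 3, 4, 2, 5, 0]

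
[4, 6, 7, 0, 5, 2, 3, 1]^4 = [7, 4, 3, 2, 1, 6, 5, 0]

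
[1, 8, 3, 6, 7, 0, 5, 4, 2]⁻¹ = [5, 0, 8, 2, 7, 6, 3, 4, 1]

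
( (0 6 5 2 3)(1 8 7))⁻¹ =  (0 3 2 5 6)(1 7 8)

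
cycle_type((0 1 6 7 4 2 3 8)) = 8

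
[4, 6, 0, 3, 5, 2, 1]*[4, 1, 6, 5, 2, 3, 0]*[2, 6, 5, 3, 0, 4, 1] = [5, 2, 0, 4, 3, 1, 6]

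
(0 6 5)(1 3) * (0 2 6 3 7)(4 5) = (0 3 1 7)(2 6 4 5)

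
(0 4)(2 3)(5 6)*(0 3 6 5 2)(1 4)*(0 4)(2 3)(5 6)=(0 1)(2 5 6 3 4)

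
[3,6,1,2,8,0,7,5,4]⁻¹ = [5,2,3,0,8,7,1,6,4]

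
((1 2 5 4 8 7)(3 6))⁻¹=(1 7 8 4 5 2)(3 6)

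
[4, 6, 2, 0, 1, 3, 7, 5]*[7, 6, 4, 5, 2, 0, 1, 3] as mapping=[0→2, 1→1, 2→4, 3→7, 4→6, 5→5, 6→3, 7→0] 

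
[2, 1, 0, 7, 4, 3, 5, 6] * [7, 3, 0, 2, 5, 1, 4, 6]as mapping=[0→0, 1→3, 2→7, 3→6, 4→5, 5→2, 6→1, 7→4]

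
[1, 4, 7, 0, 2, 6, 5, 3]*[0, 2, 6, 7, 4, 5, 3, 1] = [2, 4, 1, 0, 6, 3, 5, 7]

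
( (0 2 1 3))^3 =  (0 3 1 2)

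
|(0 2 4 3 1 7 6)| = 7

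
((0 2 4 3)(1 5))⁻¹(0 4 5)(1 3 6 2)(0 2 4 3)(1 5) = (0 6 4 5)(1 2 3)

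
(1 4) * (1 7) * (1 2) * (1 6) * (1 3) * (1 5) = (1 4 7 2 6 3 5)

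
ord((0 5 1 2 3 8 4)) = 7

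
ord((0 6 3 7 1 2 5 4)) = 8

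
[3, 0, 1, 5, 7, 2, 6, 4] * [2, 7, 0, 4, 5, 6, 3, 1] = [4, 2, 7, 6, 1, 0, 3, 5]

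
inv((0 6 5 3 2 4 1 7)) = (0 7 1 4 2 3 5 6)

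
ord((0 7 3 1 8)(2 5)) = 10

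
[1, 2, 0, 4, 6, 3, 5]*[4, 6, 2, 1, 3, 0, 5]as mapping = [0→6, 1→2, 2→4, 3→3, 4→5, 5→1, 6→0]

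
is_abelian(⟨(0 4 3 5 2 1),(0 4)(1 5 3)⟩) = no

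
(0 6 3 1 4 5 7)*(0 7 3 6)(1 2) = (1 4 5 3 2)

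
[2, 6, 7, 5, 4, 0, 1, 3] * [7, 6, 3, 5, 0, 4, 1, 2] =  [3, 1, 2, 4, 0, 7, 6, 5]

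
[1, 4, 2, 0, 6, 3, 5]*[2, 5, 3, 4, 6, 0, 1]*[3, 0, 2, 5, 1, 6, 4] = [6, 4, 5, 2, 0, 1, 3]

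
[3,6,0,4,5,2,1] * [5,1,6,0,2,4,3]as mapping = [0→0,1→3,2→5,3→2,4→4,5→6,6→1]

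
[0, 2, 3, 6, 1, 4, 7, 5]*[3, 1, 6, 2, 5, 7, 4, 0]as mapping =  [0→3, 1→6, 2→2, 3→4, 4→1, 5→5, 6→0, 7→7]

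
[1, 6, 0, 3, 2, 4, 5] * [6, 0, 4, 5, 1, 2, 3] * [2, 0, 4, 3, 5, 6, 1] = [2, 3, 1, 6, 5, 0, 4]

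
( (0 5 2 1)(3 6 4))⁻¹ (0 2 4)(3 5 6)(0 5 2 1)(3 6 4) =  (1 3 5)(2 4 6)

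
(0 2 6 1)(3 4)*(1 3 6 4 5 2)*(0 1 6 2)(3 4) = (0 6 4 2 3 5)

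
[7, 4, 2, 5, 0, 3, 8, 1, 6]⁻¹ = [4, 7, 2, 5, 1, 3, 8, 0, 6]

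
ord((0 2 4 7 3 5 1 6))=8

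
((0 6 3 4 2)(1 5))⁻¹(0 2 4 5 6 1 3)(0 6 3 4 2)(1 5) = (0 2 1 3 5 4 6)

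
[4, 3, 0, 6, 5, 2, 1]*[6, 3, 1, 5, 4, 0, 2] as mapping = [0→4, 1→5, 2→6, 3→2, 4→0, 5→1, 6→3] 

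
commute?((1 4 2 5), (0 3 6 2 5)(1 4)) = no:(1 4 2 5)*(0 3 6 2 5)(1 4) = (0 3 6 2)(4 5), (0 3 6 2 5)(1 4)*(1 4 2 5) = (0 3 6 5)(1 2)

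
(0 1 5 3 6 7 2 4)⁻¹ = (0 4 2 7 6 3 5 1)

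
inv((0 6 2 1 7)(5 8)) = (0 7 1 2 6)(5 8)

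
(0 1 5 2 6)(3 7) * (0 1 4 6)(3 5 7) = (0 4 6 1 7 5 2)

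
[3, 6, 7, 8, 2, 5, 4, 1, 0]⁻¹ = [8, 7, 4, 0, 6, 5, 1, 2, 3]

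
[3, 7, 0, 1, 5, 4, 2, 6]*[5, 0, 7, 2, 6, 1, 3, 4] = [2, 4, 5, 0, 1, 6, 7, 3]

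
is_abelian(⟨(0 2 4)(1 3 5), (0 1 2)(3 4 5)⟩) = no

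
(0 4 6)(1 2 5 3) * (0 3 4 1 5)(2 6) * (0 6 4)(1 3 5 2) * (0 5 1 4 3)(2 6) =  (1 3 6)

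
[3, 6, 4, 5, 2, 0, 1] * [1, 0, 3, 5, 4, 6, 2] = [5, 2, 4, 6, 3, 1, 0]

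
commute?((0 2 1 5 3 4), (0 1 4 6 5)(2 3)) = no:(0 2 1 5 3 4) * (0 1 4 6 5)(2 3) = (0 3 6 5 2 4 1), (0 1 4 6 5)(2 3) * (0 2 1 5 3 4) = (0 5 2 4 6 3 1)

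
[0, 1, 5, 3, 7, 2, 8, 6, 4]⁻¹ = [0, 1, 5, 3, 8, 2, 7, 4, 6]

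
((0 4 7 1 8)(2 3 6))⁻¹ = (0 8 1 7 4)(2 6 3)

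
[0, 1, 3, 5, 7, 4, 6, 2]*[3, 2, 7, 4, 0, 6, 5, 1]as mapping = [0→3, 1→2, 2→4, 3→6, 4→1, 5→0, 6→5, 7→7]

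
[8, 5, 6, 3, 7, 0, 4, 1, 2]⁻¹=[5, 7, 8, 3, 6, 1, 2, 4, 0]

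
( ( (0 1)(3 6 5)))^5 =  (0 1)(3 5 6)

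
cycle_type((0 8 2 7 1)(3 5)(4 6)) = 2^2.5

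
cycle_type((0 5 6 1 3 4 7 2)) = 8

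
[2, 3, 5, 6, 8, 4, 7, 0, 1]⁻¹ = [7, 8, 0, 1, 5, 2, 3, 6, 4]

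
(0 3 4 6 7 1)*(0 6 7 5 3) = (1 6 5 3 4 7)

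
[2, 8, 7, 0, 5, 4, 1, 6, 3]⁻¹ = [3, 6, 0, 8, 5, 4, 7, 2, 1]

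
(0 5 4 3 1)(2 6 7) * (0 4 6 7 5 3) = (0 3 1 4)(2 7)(5 6)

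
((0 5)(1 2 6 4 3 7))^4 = (1 3 6)(2 7 4)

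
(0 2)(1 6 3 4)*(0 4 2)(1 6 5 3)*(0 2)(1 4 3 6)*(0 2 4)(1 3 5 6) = (0 4 3 2 5 1 6)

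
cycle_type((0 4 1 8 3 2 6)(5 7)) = 2.7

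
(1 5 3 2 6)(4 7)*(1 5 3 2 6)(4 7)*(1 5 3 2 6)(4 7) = (1 2 5 6 3)(4 7)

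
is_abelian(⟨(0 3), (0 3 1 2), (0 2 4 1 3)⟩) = no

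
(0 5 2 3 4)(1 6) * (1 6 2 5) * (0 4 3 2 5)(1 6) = (0 6 1 5)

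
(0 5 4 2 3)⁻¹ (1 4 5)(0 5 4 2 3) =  (1 2 4)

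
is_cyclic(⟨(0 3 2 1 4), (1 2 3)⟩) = no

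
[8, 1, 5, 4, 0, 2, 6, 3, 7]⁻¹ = [4, 1, 5, 7, 3, 2, 6, 8, 0]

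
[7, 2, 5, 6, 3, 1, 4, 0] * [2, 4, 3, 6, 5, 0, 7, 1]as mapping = [0→1, 1→3, 2→0, 3→7, 4→6, 5→4, 6→5, 7→2]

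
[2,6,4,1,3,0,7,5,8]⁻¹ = [5,3,0,4,2,7,1,6,8]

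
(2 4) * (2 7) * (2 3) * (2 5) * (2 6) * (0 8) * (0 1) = (0 8 1) (2 4 7 3 5 6) 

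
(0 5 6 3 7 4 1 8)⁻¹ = (0 8 1 4 7 3 6 5)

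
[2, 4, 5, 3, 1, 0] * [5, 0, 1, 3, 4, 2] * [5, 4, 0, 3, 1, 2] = [4, 1, 0, 3, 5, 2]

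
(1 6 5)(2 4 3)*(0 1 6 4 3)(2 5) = (0 1 4)(2 3 5 6)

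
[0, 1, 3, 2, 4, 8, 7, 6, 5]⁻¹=[0, 1, 3, 2, 4, 8, 7, 6, 5]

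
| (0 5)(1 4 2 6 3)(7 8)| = 10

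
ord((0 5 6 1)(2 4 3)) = 12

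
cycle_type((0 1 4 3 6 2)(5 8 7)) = 3.6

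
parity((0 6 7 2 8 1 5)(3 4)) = odd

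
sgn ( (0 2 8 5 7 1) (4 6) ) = 1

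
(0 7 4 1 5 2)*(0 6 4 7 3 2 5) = (0 3 2 6 4 1)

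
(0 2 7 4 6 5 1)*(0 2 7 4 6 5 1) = (0 7 6 1 2 4 5)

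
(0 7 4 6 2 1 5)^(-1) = (0 5 1 2 6 4 7)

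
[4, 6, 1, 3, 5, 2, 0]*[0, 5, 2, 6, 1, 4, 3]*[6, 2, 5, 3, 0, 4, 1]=[2, 3, 4, 1, 0, 5, 6]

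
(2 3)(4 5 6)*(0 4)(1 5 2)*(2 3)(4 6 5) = (0 6)(1 4 3)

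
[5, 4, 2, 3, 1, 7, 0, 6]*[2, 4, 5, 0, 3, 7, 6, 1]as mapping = [0→7, 1→3, 2→5, 3→0, 4→4, 5→1, 6→2, 7→6]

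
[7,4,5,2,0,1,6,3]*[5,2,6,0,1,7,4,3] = [3,1,7,6,5,2,4,0]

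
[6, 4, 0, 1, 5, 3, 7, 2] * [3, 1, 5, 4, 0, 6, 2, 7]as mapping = [0→2, 1→0, 2→3, 3→1, 4→6, 5→4, 6→7, 7→5]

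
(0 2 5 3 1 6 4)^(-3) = (0 1 2 6 5 4 3)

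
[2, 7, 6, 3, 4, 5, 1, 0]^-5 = [0, 1, 2, 3, 4, 5, 6, 7]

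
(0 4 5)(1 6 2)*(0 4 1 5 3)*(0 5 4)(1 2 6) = (0 2 4 3 5)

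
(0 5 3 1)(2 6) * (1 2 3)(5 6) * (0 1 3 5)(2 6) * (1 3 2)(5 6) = (0 1 3 5 2)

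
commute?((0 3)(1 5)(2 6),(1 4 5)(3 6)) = no:(0 3)(1 5)(2 6)*(1 4 5)(3 6) = (0 6 2 3)(4 5),(1 4 5)(3 6)*(0 3)(1 5)(2 6) = (0 3 2 6)(1 4)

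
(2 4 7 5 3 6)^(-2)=(2 3 7)(4 6 5)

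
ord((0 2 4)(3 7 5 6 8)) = 15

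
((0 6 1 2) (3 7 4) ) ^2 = (0 1) (2 6) (3 4 7) 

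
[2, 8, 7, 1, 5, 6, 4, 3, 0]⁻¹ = [8, 3, 0, 7, 6, 4, 5, 2, 1]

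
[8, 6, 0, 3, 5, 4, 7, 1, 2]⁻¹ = [2, 7, 8, 3, 5, 4, 1, 6, 0]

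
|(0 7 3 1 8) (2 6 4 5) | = 20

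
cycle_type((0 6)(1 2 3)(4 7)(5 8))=2^3.3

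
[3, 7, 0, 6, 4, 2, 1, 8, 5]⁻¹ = [2, 6, 5, 0, 4, 8, 3, 1, 7]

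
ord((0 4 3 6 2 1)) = 6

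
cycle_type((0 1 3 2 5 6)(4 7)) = 2.6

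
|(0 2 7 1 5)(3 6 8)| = 15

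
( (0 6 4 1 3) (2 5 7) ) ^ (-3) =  (0 4 3 6 1) 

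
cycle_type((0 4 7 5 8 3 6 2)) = 8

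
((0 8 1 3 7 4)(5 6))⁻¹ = (0 4 7 3 1 8)(5 6)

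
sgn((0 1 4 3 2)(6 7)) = -1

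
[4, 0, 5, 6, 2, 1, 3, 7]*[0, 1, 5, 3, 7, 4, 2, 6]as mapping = [0→7, 1→0, 2→4, 3→2, 4→5, 5→1, 6→3, 7→6]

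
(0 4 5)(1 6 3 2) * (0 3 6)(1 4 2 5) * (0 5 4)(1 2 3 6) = (0 3 4 2)(1 5 6)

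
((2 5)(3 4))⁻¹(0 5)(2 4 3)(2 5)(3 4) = (0 2)(3 4 5)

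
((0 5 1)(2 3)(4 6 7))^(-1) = (0 1 5)(2 3)(4 7 6)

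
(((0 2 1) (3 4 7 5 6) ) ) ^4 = (0 2 1) (3 6 5 7 4) 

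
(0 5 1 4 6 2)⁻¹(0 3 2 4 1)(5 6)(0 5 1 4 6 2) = (0 6 4 5 3)(1 2)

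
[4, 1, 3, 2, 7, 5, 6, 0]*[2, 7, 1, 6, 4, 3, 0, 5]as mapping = [0→4, 1→7, 2→6, 3→1, 4→5, 5→3, 6→0, 7→2]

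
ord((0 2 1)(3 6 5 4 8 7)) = 6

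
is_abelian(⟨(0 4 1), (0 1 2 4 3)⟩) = no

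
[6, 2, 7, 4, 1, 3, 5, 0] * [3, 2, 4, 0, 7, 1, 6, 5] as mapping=[0→6, 1→4, 2→5, 3→7, 4→2, 5→0, 6→1, 7→3] 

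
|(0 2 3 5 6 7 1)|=7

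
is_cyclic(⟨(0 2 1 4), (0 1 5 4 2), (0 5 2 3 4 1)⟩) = no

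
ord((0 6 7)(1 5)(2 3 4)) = 6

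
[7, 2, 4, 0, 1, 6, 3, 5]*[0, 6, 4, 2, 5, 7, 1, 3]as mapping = [0→3, 1→4, 2→5, 3→0, 4→6, 5→1, 6→2, 7→7]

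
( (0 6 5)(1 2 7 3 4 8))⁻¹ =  (0 5 6)(1 8 4 3 7 2)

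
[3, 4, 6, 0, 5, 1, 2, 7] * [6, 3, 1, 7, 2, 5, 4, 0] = [7, 2, 4, 6, 5, 3, 1, 0]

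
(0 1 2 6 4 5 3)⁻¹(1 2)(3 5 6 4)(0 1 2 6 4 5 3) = (0 3 4 5)(2 6)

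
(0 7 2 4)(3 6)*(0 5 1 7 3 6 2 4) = (0 3 2)(1 7 4 5)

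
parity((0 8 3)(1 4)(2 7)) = even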